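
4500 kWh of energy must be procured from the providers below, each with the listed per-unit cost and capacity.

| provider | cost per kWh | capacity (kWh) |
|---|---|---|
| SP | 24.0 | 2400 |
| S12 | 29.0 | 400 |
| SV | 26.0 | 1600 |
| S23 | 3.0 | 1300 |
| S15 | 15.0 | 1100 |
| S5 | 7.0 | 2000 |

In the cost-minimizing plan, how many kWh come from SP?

Cheapest first:
S23 at 3.0: take all 1300 kWh → 3200 still needed.
S5 (7.0): use full 2000 → 1200 kWh to go.
Take 1100 from S15 at 15.0 → need 100 more.
SP (24.0): take the remaining 100 → done.
SV, S12: unused.

100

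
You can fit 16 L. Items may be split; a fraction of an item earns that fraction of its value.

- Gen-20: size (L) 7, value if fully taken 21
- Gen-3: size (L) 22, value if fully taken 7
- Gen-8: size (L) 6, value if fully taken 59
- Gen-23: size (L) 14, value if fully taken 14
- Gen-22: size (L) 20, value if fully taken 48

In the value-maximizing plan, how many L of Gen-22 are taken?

Sort by value density: Gen-8 59/6≈9.83, Gen-20 21/7≈3, Gen-22 48/20≈2.4, Gen-23 14/14≈1, Gen-3 7/22≈0.318.
All 6 L of Gen-8 fit (value 59) — 10 remain.
Take all of Gen-20 (7 L, value 21) — 3 L left.
Fill the last 3 L with part of Gen-22: 3/20 of it earns 7.2.

3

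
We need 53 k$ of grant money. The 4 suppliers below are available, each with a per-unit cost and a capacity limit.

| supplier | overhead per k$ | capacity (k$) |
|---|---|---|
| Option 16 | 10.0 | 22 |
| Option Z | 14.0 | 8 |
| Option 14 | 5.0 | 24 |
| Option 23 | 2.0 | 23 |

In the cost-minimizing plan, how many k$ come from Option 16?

6

Cheapest first:
Option 23 at 2.0: take all 23 k$ ; 30 still needed.
Option 14 (5.0): use full 24 ; 6 k$ to go.
Option 16 (10.0): take the remaining 6 ; done.
Option Z: unused.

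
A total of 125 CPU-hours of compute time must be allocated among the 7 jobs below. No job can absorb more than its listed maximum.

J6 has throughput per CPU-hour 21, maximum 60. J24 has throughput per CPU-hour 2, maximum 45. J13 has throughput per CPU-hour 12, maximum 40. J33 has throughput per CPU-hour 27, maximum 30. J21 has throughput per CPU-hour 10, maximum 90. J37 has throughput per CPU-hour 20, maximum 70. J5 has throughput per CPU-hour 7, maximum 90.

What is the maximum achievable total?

2770

Rank by throughput per CPU-hour: J33 27 > J6 21 > J37 20 > J13 12 > J21 10 > J5 7 > J24 2.
J33 takes 30 to reach its cap of 30 ; 95 left.
J6: +60 to 60 (cap) ; 35 left.
J37: +35 (room for 70) → 35. Pool exhausted.
Total = 21×60 + 27×30 + 20×35 = 2770.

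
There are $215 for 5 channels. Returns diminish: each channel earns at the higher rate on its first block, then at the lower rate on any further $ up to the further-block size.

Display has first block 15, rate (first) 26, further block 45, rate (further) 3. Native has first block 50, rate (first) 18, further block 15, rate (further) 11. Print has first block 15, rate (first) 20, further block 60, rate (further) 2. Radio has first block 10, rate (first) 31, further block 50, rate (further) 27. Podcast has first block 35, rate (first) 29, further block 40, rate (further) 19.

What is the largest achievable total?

5025

Treat each block as its own option and order by rate: Radio/first 31 > Podcast/first 29 > Radio/second 27 > Display/first 26 > Print/first 20 > Podcast/second 19 > Native/first 18 > Native/second 11 > Display/second 3 > Print/second 2.
Fill Radio first block (10 at 31) — 205 left.
Podcast first at 29: fill all 35 — 170 left.
Radio/second (27): +50 — 120 left.
Fill Display first block (15 at 26) — 105 left.
Print/first (20): +15 — 90 left.
Podcast/second (19): +40 — 50 left.
Native/first (18): +50 — 0 left.
Total = 31×10 + 29×35 + 27×50 + 26×15 + 20×15 + 19×40 + 18×50 = 5025.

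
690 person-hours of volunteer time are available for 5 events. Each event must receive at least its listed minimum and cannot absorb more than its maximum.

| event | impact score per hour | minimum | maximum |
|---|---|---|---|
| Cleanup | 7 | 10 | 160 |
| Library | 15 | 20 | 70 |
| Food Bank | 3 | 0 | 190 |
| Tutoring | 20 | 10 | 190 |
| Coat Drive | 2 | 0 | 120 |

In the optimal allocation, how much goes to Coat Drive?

Meeting every minimum uses 10+20+0+10+0 = 40 person-hours, leaving 650.
Rank by impact score per hour: Tutoring 20 > Library 15 > Cleanup 7 > Food Bank 3 > Coat Drive 2.
Tutoring takes 180 more to reach its cap of 190 → 470 left.
Library takes 50 more to reach its cap of 70 → 420 left.
Cleanup: +150 to 160 (cap) → 270 left.
Food Bank takes 190 more to reach its cap of 190 → 80 left.
Coat Drive has room for 120 more but only 80 remain, so it gets 80.

80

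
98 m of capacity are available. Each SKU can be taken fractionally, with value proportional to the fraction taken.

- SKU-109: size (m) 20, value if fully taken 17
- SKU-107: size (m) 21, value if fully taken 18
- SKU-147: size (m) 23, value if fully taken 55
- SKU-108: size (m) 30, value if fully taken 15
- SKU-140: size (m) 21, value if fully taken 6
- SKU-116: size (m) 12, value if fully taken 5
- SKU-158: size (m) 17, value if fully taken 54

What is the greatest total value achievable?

152.5

Best value per unit of size first: SKU-158 54/17≈3.18, SKU-147 55/23≈2.39, SKU-107 18/21≈0.857, SKU-109 17/20≈0.85, SKU-108 15/30≈0.5, SKU-116 5/12≈0.417, SKU-140 6/21≈0.286.
All 17 m of SKU-158 fit (value 54) → 81 remain.
All 23 m of SKU-147 fit (value 55) → 58 remain.
SKU-107: take in full, 21 m for value 18 → 37 left.
SKU-109: take in full, 20 m for value 17 → 17 left.
17 m left: a 17/30 share of SKU-108 gives 15×17/30 = 8.5.
Total value = 152.5.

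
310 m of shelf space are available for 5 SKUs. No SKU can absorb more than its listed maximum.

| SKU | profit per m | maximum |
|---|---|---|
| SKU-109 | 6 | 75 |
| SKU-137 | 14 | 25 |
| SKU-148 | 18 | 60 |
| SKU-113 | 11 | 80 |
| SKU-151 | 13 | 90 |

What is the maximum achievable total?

Highest profit per m first: SKU-148 18 > SKU-137 14 > SKU-151 13 > SKU-113 11 > SKU-109 6.
SKU-148: +60 to 60 (cap) → 250 left.
Give SKU-137 25 to hit its cap of 25 → 225 left.
SKU-151: +90 to 90 (cap) → 135 left.
SKU-113: +80 to 80 (cap) → 55 left.
SKU-109: +55 (room for 75) → 55. Pool exhausted.
Total = 6×55 + 14×25 + 18×60 + 11×80 + 13×90 = 3810.

3810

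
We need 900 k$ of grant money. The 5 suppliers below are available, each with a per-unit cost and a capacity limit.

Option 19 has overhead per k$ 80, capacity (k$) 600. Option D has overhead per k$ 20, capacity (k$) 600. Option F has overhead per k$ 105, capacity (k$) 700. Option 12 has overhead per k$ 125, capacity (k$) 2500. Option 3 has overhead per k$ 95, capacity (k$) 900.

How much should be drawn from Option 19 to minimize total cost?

Cheapest first:
Option D at 20: take all 600 k$ ; 300 still needed.
Option 19 at 80: take 300 of its 600 ; requirement met.
Option 3, Option F, Option 12: unused.

300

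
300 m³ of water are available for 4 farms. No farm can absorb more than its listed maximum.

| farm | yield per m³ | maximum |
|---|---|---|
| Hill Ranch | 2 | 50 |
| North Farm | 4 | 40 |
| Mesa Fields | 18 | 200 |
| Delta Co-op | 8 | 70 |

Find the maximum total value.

Order the farms by yield per m³: Mesa Fields 18 > Delta Co-op 8 > North Farm 4 > Hill Ranch 2.
Mesa Fields: +200 to 200 (cap) — 100 left.
Delta Co-op takes 70 to reach its cap of 70 — 30 left.
North Farm has room for 40 but only 30 remain, so it gets 30.
Total = 4×30 + 18×200 + 8×70 = 4280.

4280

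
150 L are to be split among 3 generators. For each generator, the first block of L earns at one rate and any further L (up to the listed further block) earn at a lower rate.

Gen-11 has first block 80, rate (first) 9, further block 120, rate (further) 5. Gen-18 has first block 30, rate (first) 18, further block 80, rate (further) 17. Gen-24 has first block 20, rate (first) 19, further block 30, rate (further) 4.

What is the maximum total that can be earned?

Treat each block as its own option and order by rate: Gen-24/T1 19 > Gen-18/T1 18 > Gen-18/T2 17 > Gen-11/T1 9 > Gen-11/T2 5 > Gen-24/T2 4.
Fill Gen-24 T1 block (20 at 19) — 130 left.
Gen-18/T1 (18): +30 — 100 left.
Gen-18/T2 (17): +80 — 20 left.
Gen-11/T1: +20 of 80 at 9; pool empty.
Total = 19×20 + 18×30 + 17×80 + 9×20 = 2460.

2460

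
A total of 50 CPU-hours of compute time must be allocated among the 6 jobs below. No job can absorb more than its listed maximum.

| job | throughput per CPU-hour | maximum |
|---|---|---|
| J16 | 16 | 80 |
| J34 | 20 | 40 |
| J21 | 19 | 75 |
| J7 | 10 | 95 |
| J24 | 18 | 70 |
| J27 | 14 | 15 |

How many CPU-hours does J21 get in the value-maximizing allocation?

Rank by throughput per CPU-hour: J34 20 > J21 19 > J24 18 > J16 16 > J27 14 > J7 10.
J34 takes 40 to reach its cap of 40 — 10 left.
J21: +10 (room for 75) → 10. Pool exhausted.

10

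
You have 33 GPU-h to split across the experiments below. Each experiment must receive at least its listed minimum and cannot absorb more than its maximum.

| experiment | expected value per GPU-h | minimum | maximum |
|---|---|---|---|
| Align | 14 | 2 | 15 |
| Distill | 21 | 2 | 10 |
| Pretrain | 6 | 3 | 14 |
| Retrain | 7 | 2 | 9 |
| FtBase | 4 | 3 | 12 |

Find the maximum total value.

Meeting every minimum uses 2+2+3+2+3 = 12 GPU-h, leaving 21.
Rank by expected value per GPU-h: Distill 21 > Align 14 > Retrain 7 > Pretrain 6 > FtBase 4.
Give Distill 8 more to hit its cap of 10 → 13 left.
Give Align 13 more to hit its cap of 15 → 0 left.
Total = 14×15 + 21×10 + 6×3 + 7×2 + 4×3 = 464.

464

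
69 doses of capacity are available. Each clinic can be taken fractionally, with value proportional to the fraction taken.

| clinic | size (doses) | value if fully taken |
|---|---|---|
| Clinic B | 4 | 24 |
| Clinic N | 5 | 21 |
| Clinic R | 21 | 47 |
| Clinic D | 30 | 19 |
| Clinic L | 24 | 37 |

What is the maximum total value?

Sort by value density: Clinic B 24/4≈6, Clinic N 21/5≈4.2, Clinic R 47/21≈2.24, Clinic L 37/24≈1.54, Clinic D 19/30≈0.633.
Clinic B: take in full, 4 doses for value 24 → 65 left.
Clinic N: take in full, 5 doses for value 21 → 60 left.
Take all of Clinic R (21 doses, value 47) → 39 doses left.
All 24 doses of Clinic L fit (value 37) → 15 remain.
Fill the last 15 doses with part of Clinic D: 15/30 of it earns 9.5.
Total value = 138.5.

138.5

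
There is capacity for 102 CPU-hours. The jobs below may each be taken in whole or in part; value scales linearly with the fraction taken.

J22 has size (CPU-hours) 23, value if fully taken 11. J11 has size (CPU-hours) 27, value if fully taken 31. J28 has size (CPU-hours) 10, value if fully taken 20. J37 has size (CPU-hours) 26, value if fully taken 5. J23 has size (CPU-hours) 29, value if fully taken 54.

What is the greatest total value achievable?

118.5

Rank by value-to-size ratio: J28 20/10≈2, J23 54/29≈1.86, J11 31/27≈1.15, J22 11/23≈0.478, J37 5/26≈0.192.
Take all of J28 (10 CPU-hours, value 20) → 92 CPU-hours left.
All 29 CPU-hours of J23 fit (value 54) → 63 remain.
Take all of J11 (27 CPU-hours, value 31) → 36 CPU-hours left.
J22: take in full, 23 CPU-hours for value 11 → 13 left.
13 CPU-hours left: a 13/26 share of J37 gives 5×13/26 = 2.5.
Total value = 118.5.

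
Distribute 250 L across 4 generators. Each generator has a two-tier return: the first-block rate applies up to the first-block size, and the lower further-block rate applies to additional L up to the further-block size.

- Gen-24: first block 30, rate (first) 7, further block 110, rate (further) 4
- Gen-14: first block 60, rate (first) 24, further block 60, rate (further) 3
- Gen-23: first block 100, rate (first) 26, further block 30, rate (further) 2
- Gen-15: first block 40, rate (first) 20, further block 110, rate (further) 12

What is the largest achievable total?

Treat each block as its own option and order by rate: Gen-23/T1 26 > Gen-14/T1 24 > Gen-15/T1 20 > Gen-15/T2 12 > Gen-24/T1 7 > Gen-24/T2 4 > Gen-14/T2 3 > Gen-23/T2 2.
Gen-23/T1 (26): +100 — 150 left.
Gen-14/T1 (24): +60 — 90 left.
Gen-15/T1 (20): +40 — 50 left.
50 remain; put them into Gen-15 T2 at 12.
Total = 26×100 + 24×60 + 20×40 + 12×50 = 5440.

5440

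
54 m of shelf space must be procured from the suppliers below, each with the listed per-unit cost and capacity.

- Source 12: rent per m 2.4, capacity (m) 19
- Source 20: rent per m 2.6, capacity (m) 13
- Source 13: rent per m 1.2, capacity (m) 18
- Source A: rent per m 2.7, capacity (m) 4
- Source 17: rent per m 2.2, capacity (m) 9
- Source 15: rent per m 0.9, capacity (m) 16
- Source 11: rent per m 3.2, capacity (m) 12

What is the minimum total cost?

Fill from the cheapest supplier first.
Source 15 at 0.9: take all 16 m → 38 still needed.
Source 13 at 1.2: take all 18 m → 20 still needed.
Source 17 (2.2): use full 9 → 11 m to go.
Take 11 from Source 12 at 2.4 to finish.
Source 20, Source A, Source 11: unused.
Cost = 16×0.9 + 18×1.2 + 9×2.2 + 11×2.4 = 82.2.

82.2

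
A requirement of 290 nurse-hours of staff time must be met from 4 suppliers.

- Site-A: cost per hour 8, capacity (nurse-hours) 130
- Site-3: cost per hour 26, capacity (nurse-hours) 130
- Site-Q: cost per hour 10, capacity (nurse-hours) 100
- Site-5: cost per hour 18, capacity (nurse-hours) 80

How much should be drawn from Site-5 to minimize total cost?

60

Cheapest first:
Take 130 from Site-A at 8 — need 160 more.
Take 100 from Site-Q at 10 — need 60 more.
Site-5 (18): take the remaining 60 — done.
Site-3: unused.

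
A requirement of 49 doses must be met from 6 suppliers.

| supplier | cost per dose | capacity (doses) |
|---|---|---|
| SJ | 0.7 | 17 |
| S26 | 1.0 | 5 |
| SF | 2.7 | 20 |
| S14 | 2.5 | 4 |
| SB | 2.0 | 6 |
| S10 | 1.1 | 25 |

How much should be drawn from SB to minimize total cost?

2

Fill from the cheapest supplier first.
Take 17 from SJ at 0.7 ; need 32 more.
Take 5 from S26 at 1.0 ; need 27 more.
S10 (1.1): use full 25 ; 2 doses to go.
Take 2 from SB at 2.0 to finish.
S14, SF: unused.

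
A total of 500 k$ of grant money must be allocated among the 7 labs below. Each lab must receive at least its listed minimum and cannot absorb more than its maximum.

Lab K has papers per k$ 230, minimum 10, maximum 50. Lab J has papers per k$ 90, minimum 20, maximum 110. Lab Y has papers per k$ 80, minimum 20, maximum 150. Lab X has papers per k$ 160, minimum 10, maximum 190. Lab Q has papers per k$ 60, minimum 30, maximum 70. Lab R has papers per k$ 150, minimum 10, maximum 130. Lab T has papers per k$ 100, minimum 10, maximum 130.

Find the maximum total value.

Meeting every minimum uses 10+20+20+10+30+10+10 = 110 k$, leaving 390.
Rank by papers per k$: Lab K 230 > Lab X 160 > Lab R 150 > Lab T 100 > Lab J 90 > Lab Y 80 > Lab Q 60.
Give Lab K 40 more to hit its cap of 50 ; 350 left.
Lab X takes 180 more to reach its cap of 190 ; 170 left.
Lab R: +120 to 130 (cap) ; 50 left.
Lab T: +50 (room for 120) → 60. Pool exhausted.
Total = 230×50 + 90×20 + 80×20 + 160×190 + 60×30 + 150×130 + 100×60 = 72600.

72600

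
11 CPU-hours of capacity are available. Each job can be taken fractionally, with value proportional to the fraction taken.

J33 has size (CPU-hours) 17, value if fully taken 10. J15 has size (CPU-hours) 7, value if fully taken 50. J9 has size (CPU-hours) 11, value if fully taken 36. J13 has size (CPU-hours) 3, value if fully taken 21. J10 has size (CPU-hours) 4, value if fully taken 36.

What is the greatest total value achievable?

Best value per unit of size first: J10 36/4≈9, J15 50/7≈7.14, J13 21/3≈7, J9 36/11≈3.27, J33 10/17≈0.588.
All 4 CPU-hours of J10 fit (value 36) → 7 remain.
J15: take in full, 7 CPU-hours for value 50 → 0 left.
Total value = 86.

86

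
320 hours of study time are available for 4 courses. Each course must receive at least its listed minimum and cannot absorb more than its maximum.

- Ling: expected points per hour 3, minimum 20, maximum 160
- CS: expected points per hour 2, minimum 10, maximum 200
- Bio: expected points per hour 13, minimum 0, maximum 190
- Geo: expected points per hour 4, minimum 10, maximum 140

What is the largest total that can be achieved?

Meeting every minimum uses 20+10+0+10 = 40 hours, leaving 280.
Rank by expected points per hour: Bio 13 > Geo 4 > Ling 3 > CS 2.
Bio takes 190 more to reach its cap of 190 ; 90 left.
Geo: +90 (room for 130) → 100. Pool exhausted.
Total = 3×20 + 2×10 + 13×190 + 4×100 = 2950.

2950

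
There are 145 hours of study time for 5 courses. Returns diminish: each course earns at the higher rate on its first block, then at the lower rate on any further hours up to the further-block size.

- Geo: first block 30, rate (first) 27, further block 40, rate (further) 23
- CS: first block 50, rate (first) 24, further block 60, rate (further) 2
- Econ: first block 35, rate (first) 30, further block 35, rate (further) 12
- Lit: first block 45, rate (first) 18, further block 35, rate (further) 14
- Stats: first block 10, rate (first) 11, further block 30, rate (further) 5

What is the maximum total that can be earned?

Treat each block as its own option and order by rate: Econ/first 30 > Geo/first 27 > CS/first 24 > Geo/second 23 > Lit/first 18 > Lit/second 14 > Econ/second 12 > Stats/first 11 > Stats/second 5 > CS/second 2.
Fill Econ first block (35 at 30) — 110 left.
Geo/first (27): +30 — 80 left.
CS first at 24: fill all 50 — 30 left.
Geo second at 23: only 30 left, fill 30.
Total = 30×35 + 27×30 + 24×50 + 23×30 = 3750.

3750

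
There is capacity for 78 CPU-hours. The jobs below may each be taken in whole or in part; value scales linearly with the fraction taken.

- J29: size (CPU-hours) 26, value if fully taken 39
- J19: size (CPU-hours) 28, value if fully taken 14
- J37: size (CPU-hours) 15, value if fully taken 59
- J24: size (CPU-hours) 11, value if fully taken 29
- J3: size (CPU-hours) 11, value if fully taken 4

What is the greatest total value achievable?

Sort by value density: J37 59/15≈3.93, J24 29/11≈2.64, J29 39/26≈1.5, J19 14/28≈0.5, J3 4/11≈0.364.
Take all of J37 (15 CPU-hours, value 59) ; 63 CPU-hours left.
All 11 CPU-hours of J24 fit (value 29) ; 52 remain.
J29: take in full, 26 CPU-hours for value 39 ; 26 left.
Fill the last 26 CPU-hours with part of J19: 26/28 of it earns 13.
Total value = 140.

140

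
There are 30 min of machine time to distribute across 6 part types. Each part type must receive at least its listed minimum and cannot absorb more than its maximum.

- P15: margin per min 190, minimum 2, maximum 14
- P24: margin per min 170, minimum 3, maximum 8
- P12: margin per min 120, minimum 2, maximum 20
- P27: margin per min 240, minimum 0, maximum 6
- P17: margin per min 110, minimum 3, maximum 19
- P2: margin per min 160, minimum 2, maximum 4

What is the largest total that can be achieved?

5500

Meeting every minimum uses 2+3+2+0+3+2 = 12 min, leaving 18.
Order the part types by margin per min: P27 240 > P15 190 > P24 170 > P2 160 > P12 120 > P17 110.
P27 takes 6 more to reach its cap of 6 ; 12 left.
P15 takes 12 more to reach its cap of 14 ; 0 left.
Total = 190×14 + 170×3 + 120×2 + 240×6 + 110×3 + 160×2 = 5500.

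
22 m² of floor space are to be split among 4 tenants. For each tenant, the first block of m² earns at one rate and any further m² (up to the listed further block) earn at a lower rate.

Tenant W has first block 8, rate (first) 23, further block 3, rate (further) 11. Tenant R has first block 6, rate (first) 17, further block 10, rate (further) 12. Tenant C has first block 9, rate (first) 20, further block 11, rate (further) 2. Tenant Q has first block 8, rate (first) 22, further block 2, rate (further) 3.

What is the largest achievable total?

Rank every tier by rate: Tenant W/tier1 23 > Tenant Q/tier1 22 > Tenant C/tier1 20 > Tenant R/tier1 17 > Tenant R/tier2 12 > Tenant W/tier2 11 > Tenant Q/tier2 3 > Tenant C/tier2 2.
Tenant W/tier1 (23): +8 ; 14 left.
Tenant Q/tier1 (22): +8 ; 6 left.
Tenant C/tier1: +6 of 9 at 20; pool empty.
Total = 23×8 + 22×8 + 20×6 = 480.

480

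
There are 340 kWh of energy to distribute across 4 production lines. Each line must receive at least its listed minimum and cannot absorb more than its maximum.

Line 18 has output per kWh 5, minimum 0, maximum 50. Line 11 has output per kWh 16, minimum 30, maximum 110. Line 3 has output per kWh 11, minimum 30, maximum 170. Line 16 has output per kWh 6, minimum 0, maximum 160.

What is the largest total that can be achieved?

3990

Meeting every minimum uses 0+30+30+0 = 60 kWh, leaving 280.
Highest output per kWh first: Line 11 16 > Line 3 11 > Line 16 6 > Line 18 5.
Line 11 takes 80 more to reach its cap of 110 ; 200 left.
Line 3: +140 to 170 (cap) ; 60 left.
Line 16 has room for 160 more but only 60 remain, so it gets 60.
Total = 16×110 + 11×170 + 6×60 = 3990.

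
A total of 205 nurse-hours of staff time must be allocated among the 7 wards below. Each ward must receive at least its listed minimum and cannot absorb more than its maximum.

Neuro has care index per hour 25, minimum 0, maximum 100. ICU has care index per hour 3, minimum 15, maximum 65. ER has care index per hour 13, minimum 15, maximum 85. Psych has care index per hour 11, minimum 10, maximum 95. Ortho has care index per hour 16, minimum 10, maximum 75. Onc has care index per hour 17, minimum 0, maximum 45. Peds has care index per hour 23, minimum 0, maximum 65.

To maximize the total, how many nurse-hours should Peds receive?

Meeting every minimum uses 0+15+15+10+10+0+0 = 50 nurse-hours, leaving 155.
Rank by care index per hour: Neuro 25 > Peds 23 > Onc 17 > Ortho 16 > ER 13 > Psych 11 > ICU 3.
Give Neuro 100 more to hit its cap of 100 — 55 left.
Peds: +55 (room for 65) → 55. Pool exhausted.

55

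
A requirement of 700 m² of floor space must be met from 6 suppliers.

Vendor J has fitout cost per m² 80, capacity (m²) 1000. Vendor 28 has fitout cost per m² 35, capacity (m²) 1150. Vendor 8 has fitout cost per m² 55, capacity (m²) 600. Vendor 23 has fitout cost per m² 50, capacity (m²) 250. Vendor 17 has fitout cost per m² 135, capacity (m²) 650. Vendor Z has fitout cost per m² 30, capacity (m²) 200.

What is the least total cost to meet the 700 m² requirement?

Cheapest first:
Vendor Z (30): use full 200 ; 500 m² to go.
Take 500 from Vendor 28 at 35 to finish.
Vendor 23, Vendor 8, Vendor J, Vendor 17: unused.
Cost = 200×30 + 500×35 = 23500.

23500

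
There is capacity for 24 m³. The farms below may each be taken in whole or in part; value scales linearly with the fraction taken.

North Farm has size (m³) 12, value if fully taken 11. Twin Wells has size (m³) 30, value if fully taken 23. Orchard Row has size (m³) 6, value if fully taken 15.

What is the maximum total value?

Rank by value-to-size ratio: Orchard Row 15/6≈2.5, North Farm 11/12≈0.917, Twin Wells 23/30≈0.767.
All 6 m³ of Orchard Row fit (value 15) → 18 remain.
North Farm: take in full, 12 m³ for value 11 → 6 left.
Only 6 m³ remain; take 6/30 of Twin Wells for value 23×6/30 = 4.6.
Total value = 30.6.

30.6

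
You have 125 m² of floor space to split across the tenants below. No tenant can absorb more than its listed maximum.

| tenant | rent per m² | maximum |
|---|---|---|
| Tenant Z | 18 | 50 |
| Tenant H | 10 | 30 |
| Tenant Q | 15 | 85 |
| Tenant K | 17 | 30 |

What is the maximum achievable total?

2085

Highest rent per m² first: Tenant Z 18 > Tenant K 17 > Tenant Q 15 > Tenant H 10.
Tenant Z takes 50 to reach its cap of 50 → 75 left.
Tenant K takes 30 to reach its cap of 30 → 45 left.
Only 45 left; Tenant Q takes them to reach 45.
Total = 18×50 + 15×45 + 17×30 = 2085.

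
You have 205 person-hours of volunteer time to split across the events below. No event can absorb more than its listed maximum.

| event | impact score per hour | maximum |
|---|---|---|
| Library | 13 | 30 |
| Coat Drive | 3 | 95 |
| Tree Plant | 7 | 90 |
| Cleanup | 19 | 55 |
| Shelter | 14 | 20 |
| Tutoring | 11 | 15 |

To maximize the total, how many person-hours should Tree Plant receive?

85

Order the events by impact score per hour: Cleanup 19 > Shelter 14 > Library 13 > Tutoring 11 > Tree Plant 7 > Coat Drive 3.
Cleanup: +55 to 55 (cap) ; 150 left.
Shelter takes 20 to reach its cap of 20 ; 130 left.
Library takes 30 to reach its cap of 30 ; 100 left.
Tutoring: +15 to 15 (cap) ; 85 left.
Only 85 left; Tree Plant takes them to reach 85.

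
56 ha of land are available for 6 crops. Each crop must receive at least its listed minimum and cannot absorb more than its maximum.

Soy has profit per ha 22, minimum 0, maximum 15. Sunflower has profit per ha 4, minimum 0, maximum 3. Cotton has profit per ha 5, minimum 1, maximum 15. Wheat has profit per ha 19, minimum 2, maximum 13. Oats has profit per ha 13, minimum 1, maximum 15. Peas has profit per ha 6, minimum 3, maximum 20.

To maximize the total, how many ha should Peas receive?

12

Meeting every minimum uses 0+0+1+2+1+3 = 7 ha, leaving 49.
Order the crops by profit per ha: Soy 22 > Wheat 19 > Oats 13 > Peas 6 > Cotton 5 > Sunflower 4.
Soy takes 15 more to reach its cap of 15 ; 34 left.
Wheat takes 11 more to reach its cap of 13 ; 23 left.
Oats takes 14 more to reach its cap of 15 ; 9 left.
Peas: +9 (room for 17) → 12. Pool exhausted.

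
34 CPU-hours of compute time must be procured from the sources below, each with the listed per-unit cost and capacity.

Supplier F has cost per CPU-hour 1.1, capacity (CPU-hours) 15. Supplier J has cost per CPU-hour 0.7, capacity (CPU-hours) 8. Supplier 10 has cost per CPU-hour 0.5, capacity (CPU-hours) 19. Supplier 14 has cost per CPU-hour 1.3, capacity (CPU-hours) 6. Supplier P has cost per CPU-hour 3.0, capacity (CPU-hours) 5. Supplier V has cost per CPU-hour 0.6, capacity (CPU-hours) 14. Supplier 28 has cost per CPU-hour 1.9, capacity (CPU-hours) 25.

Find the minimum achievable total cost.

18.6

Use sources in increasing cost order.
Supplier 10 at 0.5: take all 19 CPU-hours → 15 still needed.
Supplier V (0.6): use full 14 → 1 CPU-hours to go.
Supplier J (0.7): take the remaining 1 → done.
Supplier F, Supplier 14, Supplier 28, Supplier P: unused.
Cost = 19×0.5 + 14×0.6 + 1×0.7 = 18.6.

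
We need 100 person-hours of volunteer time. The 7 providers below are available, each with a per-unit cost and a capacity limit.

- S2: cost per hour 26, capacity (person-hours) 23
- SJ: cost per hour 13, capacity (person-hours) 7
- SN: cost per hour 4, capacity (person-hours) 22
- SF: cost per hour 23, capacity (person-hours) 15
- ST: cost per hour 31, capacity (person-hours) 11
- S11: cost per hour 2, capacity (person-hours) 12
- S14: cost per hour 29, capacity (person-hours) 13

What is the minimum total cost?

1771

Fill from the cheapest provider first.
S11 (2): use full 12 ; 88 person-hours to go.
SN (4): use full 22 ; 66 person-hours to go.
Take 7 from SJ at 13 ; need 59 more.
Take 15 from SF at 23 ; need 44 more.
S2 at 26: take all 23 person-hours ; 21 still needed.
S14 (29): use full 13 ; 8 person-hours to go.
Take 8 from ST at 31 to finish.
Cost = 12×2 + 22×4 + 7×13 + 15×23 + 23×26 + 13×29 + 8×31 = 1771.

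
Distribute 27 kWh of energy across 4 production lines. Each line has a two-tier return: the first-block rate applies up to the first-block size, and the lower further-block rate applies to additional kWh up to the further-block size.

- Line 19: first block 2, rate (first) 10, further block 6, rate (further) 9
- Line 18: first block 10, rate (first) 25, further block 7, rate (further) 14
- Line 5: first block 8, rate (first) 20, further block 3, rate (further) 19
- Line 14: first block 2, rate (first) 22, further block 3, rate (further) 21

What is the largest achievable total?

Rank every tier by rate: Line 18/first 25 > Line 14/first 22 > Line 14/second 21 > Line 5/first 20 > Line 5/second 19 > Line 18/second 14 > Line 19/first 10 > Line 19/second 9.
Fill Line 18 first block (10 at 25) — 17 left.
Line 14/first (22): +2 — 15 left.
Line 14/second (21): +3 — 12 left.
Line 5/first (20): +8 — 4 left.
Fill Line 5 second block (3 at 19) — 1 left.
Line 18 second at 14: only 1 left, fill 1.
Total = 25×10 + 22×2 + 21×3 + 20×8 + 19×3 + 14×1 = 588.

588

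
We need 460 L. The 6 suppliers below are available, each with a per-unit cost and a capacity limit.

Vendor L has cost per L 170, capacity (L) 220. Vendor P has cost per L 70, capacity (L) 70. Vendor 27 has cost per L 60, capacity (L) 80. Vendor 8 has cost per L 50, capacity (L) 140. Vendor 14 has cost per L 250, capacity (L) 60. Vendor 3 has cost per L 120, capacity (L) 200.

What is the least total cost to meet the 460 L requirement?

37100

Cheapest first:
Vendor 8 (50): use full 140 → 320 L to go.
Vendor 27 at 60: take all 80 L → 240 still needed.
Take 70 from Vendor P at 70 → need 170 more.
Vendor 3 at 120: take 170 of its 200 → requirement met.
Vendor L, Vendor 14: unused.
Cost = 140×50 + 80×60 + 70×70 + 170×120 = 37100.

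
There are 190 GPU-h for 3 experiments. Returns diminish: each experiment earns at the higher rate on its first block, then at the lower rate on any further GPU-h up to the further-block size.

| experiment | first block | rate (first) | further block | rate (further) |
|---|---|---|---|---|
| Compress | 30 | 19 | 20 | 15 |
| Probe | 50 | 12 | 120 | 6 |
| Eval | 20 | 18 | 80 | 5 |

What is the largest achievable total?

2250

Treat each block as its own option and order by rate: Compress/first 19 > Eval/first 18 > Compress/second 15 > Probe/first 12 > Probe/second 6 > Eval/second 5.
Compress first at 19: fill all 30 → 160 left.
Fill Eval first block (20 at 18) → 140 left.
Compress second at 15: fill all 20 → 120 left.
Probe first at 12: fill all 50 → 70 left.
Probe second at 6: only 70 left, fill 70.
Total = 19×30 + 18×20 + 15×20 + 12×50 + 6×70 = 2250.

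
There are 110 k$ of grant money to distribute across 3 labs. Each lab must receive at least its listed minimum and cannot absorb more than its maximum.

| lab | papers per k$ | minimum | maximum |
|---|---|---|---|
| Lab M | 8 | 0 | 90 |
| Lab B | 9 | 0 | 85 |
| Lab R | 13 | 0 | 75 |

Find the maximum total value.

1290

Meeting every minimum uses 0+0+0 = 0 k$, leaving 110.
Highest papers per k$ first: Lab R 13 > Lab B 9 > Lab M 8.
Lab R: +75 to 75 (cap) → 35 left.
Lab B: +35 (room for 85) → 35. Pool exhausted.
Total = 9×35 + 13×75 = 1290.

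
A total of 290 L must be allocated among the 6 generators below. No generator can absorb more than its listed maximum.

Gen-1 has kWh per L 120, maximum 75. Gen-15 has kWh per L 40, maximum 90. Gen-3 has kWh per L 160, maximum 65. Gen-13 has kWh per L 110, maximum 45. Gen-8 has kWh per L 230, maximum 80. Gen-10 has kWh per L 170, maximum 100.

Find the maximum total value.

Highest kWh per L first: Gen-8 230 > Gen-10 170 > Gen-3 160 > Gen-1 120 > Gen-13 110 > Gen-15 40.
Gen-8: +80 to 80 (cap) ; 210 left.
Give Gen-10 100 to hit its cap of 100 ; 110 left.
Gen-3 takes 65 to reach its cap of 65 ; 45 left.
Gen-1 has room for 75 but only 45 remain, so it gets 45.
Total = 120×45 + 160×65 + 230×80 + 170×100 = 51200.

51200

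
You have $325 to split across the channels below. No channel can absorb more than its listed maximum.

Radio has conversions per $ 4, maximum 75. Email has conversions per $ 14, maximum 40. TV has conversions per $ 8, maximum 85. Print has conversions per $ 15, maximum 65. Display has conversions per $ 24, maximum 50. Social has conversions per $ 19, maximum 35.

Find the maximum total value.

4280

Rank by conversions per $: Display 24 > Social 19 > Print 15 > Email 14 > TV 8 > Radio 4.
Display: +50 to 50 (cap) ; 275 left.
Give Social 35 to hit its cap of 35 ; 240 left.
Give Print 65 to hit its cap of 65 ; 175 left.
Give Email 40 to hit its cap of 40 ; 135 left.
Give TV 85 to hit its cap of 85 ; 50 left.
Radio: +50 (room for 75) → 50. Pool exhausted.
Total = 4×50 + 14×40 + 8×85 + 15×65 + 24×50 + 19×35 = 4280.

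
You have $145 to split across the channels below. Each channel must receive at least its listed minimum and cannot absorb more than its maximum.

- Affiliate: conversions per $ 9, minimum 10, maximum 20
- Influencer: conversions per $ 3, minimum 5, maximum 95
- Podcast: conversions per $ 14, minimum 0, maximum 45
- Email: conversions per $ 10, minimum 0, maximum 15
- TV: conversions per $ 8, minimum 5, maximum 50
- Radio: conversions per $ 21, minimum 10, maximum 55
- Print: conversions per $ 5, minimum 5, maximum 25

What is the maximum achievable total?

2150

Meeting every minimum uses 10+5+0+0+5+10+5 = 35 $, leaving 110.
Order the channels by conversions per $: Radio 21 > Podcast 14 > Email 10 > Affiliate 9 > TV 8 > Print 5 > Influencer 3.
Radio: +45 to 55 (cap) → 65 left.
Podcast: +45 to 45 (cap) → 20 left.
Give Email 15 more to hit its cap of 15 → 5 left.
Only 5 left; Affiliate takes them to reach 15.
Total = 9×15 + 3×5 + 14×45 + 10×15 + 8×5 + 21×55 + 5×5 = 2150.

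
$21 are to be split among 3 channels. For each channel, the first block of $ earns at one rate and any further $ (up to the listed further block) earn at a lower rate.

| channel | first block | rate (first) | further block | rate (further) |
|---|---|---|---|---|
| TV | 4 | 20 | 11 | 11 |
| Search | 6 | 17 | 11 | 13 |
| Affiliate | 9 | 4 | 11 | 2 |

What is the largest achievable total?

Rank every tier by rate: TV/tier1 20 > Search/tier1 17 > Search/tier2 13 > TV/tier2 11 > Affiliate/tier1 4 > Affiliate/tier2 2.
TV/tier1 (20): +4 ; 17 left.
Fill Search tier1 block (6 at 17) ; 11 left.
Fill Search tier2 block (11 at 13) ; 0 left.
Total = 20×4 + 17×6 + 13×11 = 325.

325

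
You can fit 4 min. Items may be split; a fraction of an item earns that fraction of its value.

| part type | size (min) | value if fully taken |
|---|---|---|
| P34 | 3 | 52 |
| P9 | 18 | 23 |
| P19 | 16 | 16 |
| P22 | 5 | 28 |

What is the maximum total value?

Rank by value-to-size ratio: P34 52/3≈17.3, P22 28/5≈5.6, P9 23/18≈1.28, P19 16/16≈1.
All 3 min of P34 fit (value 52) → 1 remain.
Only 1 min remain; take 1/5 of P22 for value 28×1/5 = 5.6.
Total value = 57.6.

57.6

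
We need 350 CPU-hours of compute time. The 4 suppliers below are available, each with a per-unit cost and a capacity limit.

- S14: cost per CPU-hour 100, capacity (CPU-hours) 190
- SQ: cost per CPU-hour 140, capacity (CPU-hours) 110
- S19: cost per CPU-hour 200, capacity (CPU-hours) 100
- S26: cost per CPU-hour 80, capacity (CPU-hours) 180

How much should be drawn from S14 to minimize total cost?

Fill from the cheapest supplier first.
S26 (80): use full 180 → 170 CPU-hours to go.
Take 170 from S14 at 100 to finish.
SQ, S19: unused.

170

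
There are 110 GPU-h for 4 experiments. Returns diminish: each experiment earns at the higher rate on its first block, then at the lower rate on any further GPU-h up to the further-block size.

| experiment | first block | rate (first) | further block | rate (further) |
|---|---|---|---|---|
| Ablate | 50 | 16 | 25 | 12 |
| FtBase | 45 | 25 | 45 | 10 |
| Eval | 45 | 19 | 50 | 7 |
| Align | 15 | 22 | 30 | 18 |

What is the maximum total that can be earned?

Order all 8 blocks by rate: FtBase/T1 25 > Align/T1 22 > Eval/T1 19 > Align/T2 18 > Ablate/T1 16 > Ablate/T2 12 > FtBase/T2 10 > Eval/T2 7.
FtBase/T1 (25): +45 ; 65 left.
Fill Align T1 block (15 at 22) ; 50 left.
Eval/T1 (19): +45 ; 5 left.
5 remain; put them into Align T2 at 18.
Total = 25×45 + 22×15 + 19×45 + 18×5 = 2400.

2400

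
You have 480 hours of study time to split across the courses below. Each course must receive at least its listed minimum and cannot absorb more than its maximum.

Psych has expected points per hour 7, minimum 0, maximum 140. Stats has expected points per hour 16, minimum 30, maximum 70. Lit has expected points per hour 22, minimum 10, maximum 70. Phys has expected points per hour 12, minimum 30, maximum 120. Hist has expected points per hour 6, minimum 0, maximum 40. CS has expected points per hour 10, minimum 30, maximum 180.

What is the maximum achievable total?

6180

Meeting every minimum uses 0+30+10+30+0+30 = 100 hours, leaving 380.
Order the courses by expected points per hour: Lit 22 > Stats 16 > Phys 12 > CS 10 > Psych 7 > Hist 6.
Lit: +60 to 70 (cap) → 320 left.
Stats: +40 to 70 (cap) → 280 left.
Phys takes 90 more to reach its cap of 120 → 190 left.
Give CS 150 more to hit its cap of 180 → 40 left.
Psych has room for 140 more but only 40 remain, so it gets 40.
Total = 7×40 + 16×70 + 22×70 + 12×120 + 10×180 = 6180.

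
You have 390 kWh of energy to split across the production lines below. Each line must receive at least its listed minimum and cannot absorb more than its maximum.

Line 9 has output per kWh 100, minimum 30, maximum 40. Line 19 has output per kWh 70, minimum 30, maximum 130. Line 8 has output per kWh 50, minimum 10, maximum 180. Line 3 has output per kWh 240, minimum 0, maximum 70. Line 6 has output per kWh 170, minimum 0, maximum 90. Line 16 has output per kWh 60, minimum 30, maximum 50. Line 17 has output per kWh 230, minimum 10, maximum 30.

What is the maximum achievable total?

53700

Meeting every minimum uses 30+30+10+0+0+30+10 = 110 kWh, leaving 280.
Order the production lines by output per kWh: Line 3 240 > Line 17 230 > Line 6 170 > Line 9 100 > Line 19 70 > Line 16 60 > Line 8 50.
Give Line 3 70 more to hit its cap of 70 ; 210 left.
Line 17 takes 20 more to reach its cap of 30 ; 190 left.
Line 6: +90 to 90 (cap) ; 100 left.
Line 9 takes 10 more to reach its cap of 40 ; 90 left.
Line 19 has room for 100 more but only 90 remain, so it gets 120.
Total = 100×40 + 70×120 + 50×10 + 240×70 + 170×90 + 60×30 + 230×30 = 53700.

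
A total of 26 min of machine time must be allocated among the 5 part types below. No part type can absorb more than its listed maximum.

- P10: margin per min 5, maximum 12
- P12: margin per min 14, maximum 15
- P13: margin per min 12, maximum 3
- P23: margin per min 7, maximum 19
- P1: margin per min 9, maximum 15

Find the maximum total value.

318

Order the part types by margin per min: P12 14 > P13 12 > P1 9 > P23 7 > P10 5.
Give P12 15 to hit its cap of 15 ; 11 left.
Give P13 3 to hit its cap of 3 ; 8 left.
P1 has room for 15 but only 8 remain, so it gets 8.
Total = 14×15 + 12×3 + 9×8 = 318.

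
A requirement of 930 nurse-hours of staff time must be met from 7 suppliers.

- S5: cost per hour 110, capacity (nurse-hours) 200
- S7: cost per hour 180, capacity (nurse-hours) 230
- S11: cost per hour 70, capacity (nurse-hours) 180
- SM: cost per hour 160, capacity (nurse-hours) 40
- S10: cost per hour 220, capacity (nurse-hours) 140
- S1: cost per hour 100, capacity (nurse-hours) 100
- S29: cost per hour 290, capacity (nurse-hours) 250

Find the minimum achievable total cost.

Use suppliers in increasing cost order.
S11 at 70: take all 180 nurse-hours ; 750 still needed.
S1 (100): use full 100 ; 650 nurse-hours to go.
Take 200 from S5 at 110 ; need 450 more.
SM (160): use full 40 ; 410 nurse-hours to go.
S7 at 180: take all 230 nurse-hours ; 180 still needed.
Take 140 from S10 at 220 ; need 40 more.
S29 at 290: take 40 of its 250 ; requirement met.
Cost = 180×70 + 100×100 + 200×110 + 40×160 + 230×180 + 140×220 + 40×290 = 134800.

134800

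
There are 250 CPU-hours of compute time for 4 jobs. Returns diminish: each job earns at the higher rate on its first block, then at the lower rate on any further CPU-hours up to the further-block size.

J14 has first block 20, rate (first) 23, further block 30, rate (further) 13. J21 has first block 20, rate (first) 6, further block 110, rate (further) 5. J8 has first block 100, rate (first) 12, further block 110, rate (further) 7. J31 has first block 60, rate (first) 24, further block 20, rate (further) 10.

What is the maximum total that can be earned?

Treat each block as its own option and order by rate: J31/tier1 24 > J14/tier1 23 > J14/tier2 13 > J8/tier1 12 > J31/tier2 10 > J8/tier2 7 > J21/tier1 6 > J21/tier2 5.
J31/tier1 (24): +60 — 190 left.
J14/tier1 (23): +20 — 170 left.
J14 tier2 at 13: fill all 30 — 140 left.
J8/tier1 (12): +100 — 40 left.
J31/tier2 (10): +20 — 20 left.
J8/tier2: +20 of 110 at 7; pool empty.
Total = 24×60 + 23×20 + 13×30 + 12×100 + 10×20 + 7×20 = 3830.

3830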